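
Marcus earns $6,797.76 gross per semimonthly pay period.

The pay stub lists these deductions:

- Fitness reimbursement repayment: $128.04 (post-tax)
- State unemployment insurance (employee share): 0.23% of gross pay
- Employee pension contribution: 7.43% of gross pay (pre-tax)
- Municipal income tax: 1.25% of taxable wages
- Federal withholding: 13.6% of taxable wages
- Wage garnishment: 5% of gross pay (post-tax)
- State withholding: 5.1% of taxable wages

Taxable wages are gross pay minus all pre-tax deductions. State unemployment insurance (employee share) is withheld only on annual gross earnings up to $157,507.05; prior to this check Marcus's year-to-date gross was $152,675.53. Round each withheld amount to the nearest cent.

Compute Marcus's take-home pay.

$4,558.25

Employee pension contribution: $6,797.76 × 0.0743 = $505.07
Taxable wages = $6,797.76 − $505.07 = $6,292.69
State withholding: $6,292.69 × 0.051 = $320.93
Federal withholding: $6,292.69 × 0.136 = $855.81
Municipal income tax: $6,292.69 × 0.0125 = $78.66
State unemployment insurance (employee share): only $157,507.05 − $152,675.53 = $4,831.52 of this check is subject → $4,831.52 × 0.0023 = $11.11
Wage garnishment: $6,797.76 × 0.05 = $339.89
Fitness reimbursement repayment: $128.04
Total deductions = $505.07 + $320.93 + $855.81 + $78.66 + $11.11 + $339.89 + $128.04 = $2,239.51
Net pay = $6,797.76 − $2,239.51 = $4,558.25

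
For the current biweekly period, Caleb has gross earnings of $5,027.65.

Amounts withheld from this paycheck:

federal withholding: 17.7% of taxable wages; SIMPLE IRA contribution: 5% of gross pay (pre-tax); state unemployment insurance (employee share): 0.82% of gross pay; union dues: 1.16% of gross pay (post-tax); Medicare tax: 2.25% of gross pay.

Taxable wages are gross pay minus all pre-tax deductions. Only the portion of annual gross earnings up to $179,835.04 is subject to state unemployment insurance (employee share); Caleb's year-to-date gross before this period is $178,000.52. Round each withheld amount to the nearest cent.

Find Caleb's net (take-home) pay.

$3,744.39

SIMPLE IRA contribution: $5,027.65 × 0.05 = $251.38
Taxable wages = $5,027.65 − $251.38 = $4,776.27
Federal withholding: $4,776.27 × 0.177 = $845.40
Medicare tax: $5,027.65 × 0.0225 = $113.12
State unemployment insurance (employee share): only $179,835.04 − $178,000.52 = $1,834.52 of this check is subject → $1,834.52 × 0.0082 = $15.04
Union dues: $5,027.65 × 0.0116 = $58.32
Total deductions = $251.38 + $845.40 + $113.12 + $15.04 + $58.32 = $1,283.26
Net pay = $5,027.65 − $1,283.26 = $3,744.39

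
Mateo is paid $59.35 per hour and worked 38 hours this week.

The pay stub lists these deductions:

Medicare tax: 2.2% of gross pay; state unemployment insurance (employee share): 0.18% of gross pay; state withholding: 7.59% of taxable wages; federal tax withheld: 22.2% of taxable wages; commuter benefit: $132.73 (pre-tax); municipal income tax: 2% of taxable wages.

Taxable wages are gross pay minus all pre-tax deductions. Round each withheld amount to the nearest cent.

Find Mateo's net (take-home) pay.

Gross pay: 38 × $59.35 = $2255.30
Commuter benefit: $132.73
Taxable wages = $2255.30 − $132.73 = $2122.57
State withholding: $2122.57 × 0.0759 = $161.10
Federal tax withheld: $2122.57 × 0.222 = $471.21
Municipal income tax: $2122.57 × 0.02 = $42.45
State unemployment insurance (employee share): $2255.30 × 0.0018 = $4.06
Medicare tax: $2255.30 × 0.022 = $49.62
Total deductions = $132.73 + $161.10 + $471.21 + $42.45 + $4.06 + $49.62 = $861.17
Net pay = $2255.30 − $861.17 = $1394.13

$1394.13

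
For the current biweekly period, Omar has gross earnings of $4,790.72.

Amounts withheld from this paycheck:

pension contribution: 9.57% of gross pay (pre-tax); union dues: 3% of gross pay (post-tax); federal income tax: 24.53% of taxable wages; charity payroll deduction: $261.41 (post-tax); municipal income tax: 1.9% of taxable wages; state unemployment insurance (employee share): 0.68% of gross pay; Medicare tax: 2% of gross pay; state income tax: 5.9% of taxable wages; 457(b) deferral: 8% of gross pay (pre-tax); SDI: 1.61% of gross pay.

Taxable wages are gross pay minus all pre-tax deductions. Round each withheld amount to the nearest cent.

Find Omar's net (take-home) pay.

457(b) deferral: $4,790.72 × 0.08 = $383.26
Pension contribution: $4,790.72 × 0.0957 = $458.47
Pre-tax total = $383.26 + $458.47 = $841.73
Taxable wages = $4,790.72 − $841.73 = $3,948.99
Municipal income tax: $3,948.99 × 0.019 = $75.03
State income tax: $3,948.99 × 0.059 = $232.99
Federal income tax: $3,948.99 × 0.2453 = $968.69
State unemployment insurance (employee share): $4,790.72 × 0.0068 = $32.58
Medicare tax: $4,790.72 × 0.02 = $95.81
SDI: $4,790.72 × 0.0161 = $77.13
Charity payroll deduction: $261.41
Union dues: $4,790.72 × 0.03 = $143.72
Total deductions = $383.26 + $458.47 + $75.03 + $232.99 + $968.69 + $32.58 + $95.81 + $77.13 + $261.41 + $143.72 = $2,729.09
Net pay = $4,790.72 − $2,729.09 = $2,061.63

$2,061.63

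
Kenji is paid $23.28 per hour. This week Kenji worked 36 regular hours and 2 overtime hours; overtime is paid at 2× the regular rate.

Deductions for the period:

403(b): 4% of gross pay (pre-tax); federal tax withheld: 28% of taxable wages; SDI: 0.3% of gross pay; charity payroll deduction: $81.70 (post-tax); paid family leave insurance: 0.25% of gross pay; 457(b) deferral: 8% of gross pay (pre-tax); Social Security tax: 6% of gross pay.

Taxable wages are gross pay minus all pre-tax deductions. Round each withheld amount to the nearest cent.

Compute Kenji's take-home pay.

$447.31

Regular pay: 36 × $23.28 = $838.08
Overtime pay: 2 × $23.28 × 2 = $93.12
Gross pay = $838.08 + $93.12 = $931.20
403(b): $931.20 × 0.04 = $37.25
457(b) deferral: $931.20 × 0.08 = $74.50
Pre-tax total = $37.25 + $74.50 = $111.75
Taxable wages = $931.20 − $111.75 = $819.45
Federal tax withheld: $819.45 × 0.28 = $229.45
SDI: $931.20 × 0.003 = $2.79
Social Security tax: $931.20 × 0.06 = $55.87
Paid family leave insurance: $931.20 × 0.0025 = $2.33
Charity payroll deduction: $81.70
Total deductions = $37.25 + $74.50 + $229.45 + $2.79 + $55.87 + $2.33 + $81.70 = $483.89
Net pay = $931.20 − $483.89 = $447.31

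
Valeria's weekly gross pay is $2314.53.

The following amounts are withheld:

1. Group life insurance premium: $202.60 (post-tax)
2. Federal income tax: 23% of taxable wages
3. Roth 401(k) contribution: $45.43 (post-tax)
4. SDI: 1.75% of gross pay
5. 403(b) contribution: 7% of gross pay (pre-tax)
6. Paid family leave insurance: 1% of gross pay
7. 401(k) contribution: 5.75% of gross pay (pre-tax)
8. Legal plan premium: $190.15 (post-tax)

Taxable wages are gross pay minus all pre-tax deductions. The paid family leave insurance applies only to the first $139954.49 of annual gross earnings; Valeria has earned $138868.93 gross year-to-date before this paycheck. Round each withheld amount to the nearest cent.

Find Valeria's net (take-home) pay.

$1065.41

401(k) contribution: $2314.53 × 0.0575 = $133.09
403(b) contribution: $2314.53 × 0.07 = $162.02
Pre-tax total = $133.09 + $162.02 = $295.11
Taxable wages = $2314.53 − $295.11 = $2019.42
Federal income tax: $2019.42 × 0.23 = $464.47
SDI: $2314.53 × 0.0175 = $40.50
Paid family leave insurance: only $139954.49 − $138868.93 = $1085.56 of this check is subject → $1085.56 × 0.01 = $10.86
Legal plan premium: $190.15
Roth 401(k) contribution: $45.43
Group life insurance premium: $202.60
Total deductions = $133.09 + $162.02 + $464.47 + $40.50 + $10.86 + $190.15 + $45.43 + $202.60 = $1249.12
Net pay = $2314.53 − $1249.12 = $1065.41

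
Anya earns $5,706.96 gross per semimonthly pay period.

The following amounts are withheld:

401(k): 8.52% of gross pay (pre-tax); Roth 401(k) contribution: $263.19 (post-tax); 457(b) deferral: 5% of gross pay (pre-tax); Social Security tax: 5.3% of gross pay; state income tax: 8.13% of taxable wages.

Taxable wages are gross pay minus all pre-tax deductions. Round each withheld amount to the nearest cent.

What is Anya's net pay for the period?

457(b) deferral: $5,706.96 × 0.05 = $285.35
401(k): $5,706.96 × 0.0852 = $486.23
Pre-tax total = $285.35 + $486.23 = $771.58
Taxable wages = $5,706.96 − $771.58 = $4,935.38
State income tax: $4,935.38 × 0.0813 = $401.25
Social Security tax: $5,706.96 × 0.053 = $302.47
Roth 401(k) contribution: $263.19
Total deductions = $285.35 + $486.23 + $401.25 + $302.47 + $263.19 = $1,738.49
Net pay = $5,706.96 − $1,738.49 = $3,968.47

$3,968.47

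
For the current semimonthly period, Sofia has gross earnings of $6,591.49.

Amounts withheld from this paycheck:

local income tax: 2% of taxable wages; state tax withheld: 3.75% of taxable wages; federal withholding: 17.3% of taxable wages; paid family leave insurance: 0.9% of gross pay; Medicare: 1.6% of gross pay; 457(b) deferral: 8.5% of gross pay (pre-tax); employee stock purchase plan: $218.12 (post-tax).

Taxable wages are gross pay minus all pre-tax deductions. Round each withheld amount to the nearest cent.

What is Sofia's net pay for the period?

$4,258.12

457(b) deferral: $6,591.49 × 0.085 = $560.28
Taxable wages = $6,591.49 − $560.28 = $6,031.21
Federal withholding: $6,031.21 × 0.173 = $1,043.40
Local income tax: $6,031.21 × 0.02 = $120.62
State tax withheld: $6,031.21 × 0.0375 = $226.17
Paid family leave insurance: $6,591.49 × 0.009 = $59.32
Medicare: $6,591.49 × 0.016 = $105.46
Employee stock purchase plan: $218.12
Total deductions = $560.28 + $1,043.40 + $120.62 + $226.17 + $59.32 + $105.46 + $218.12 = $2,333.37
Net pay = $6,591.49 − $2,333.37 = $4,258.12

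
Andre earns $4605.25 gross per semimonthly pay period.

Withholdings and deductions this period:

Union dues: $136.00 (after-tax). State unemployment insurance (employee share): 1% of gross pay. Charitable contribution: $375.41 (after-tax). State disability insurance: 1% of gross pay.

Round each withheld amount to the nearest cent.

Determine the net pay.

$4001.74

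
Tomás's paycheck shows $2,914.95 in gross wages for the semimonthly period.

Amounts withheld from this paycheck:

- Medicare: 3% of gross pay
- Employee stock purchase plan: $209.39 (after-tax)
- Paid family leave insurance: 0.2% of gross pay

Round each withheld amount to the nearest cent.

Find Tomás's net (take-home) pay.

Medicare: $2,914.95 × 0.03 = $87.45
Paid family leave insurance: $2,914.95 × 0.002 = $5.83
Employee stock purchase plan: $209.39
Total deductions = $87.45 + $5.83 + $209.39 = $302.67
Net pay = $2,914.95 − $302.67 = $2,612.28

$2,612.28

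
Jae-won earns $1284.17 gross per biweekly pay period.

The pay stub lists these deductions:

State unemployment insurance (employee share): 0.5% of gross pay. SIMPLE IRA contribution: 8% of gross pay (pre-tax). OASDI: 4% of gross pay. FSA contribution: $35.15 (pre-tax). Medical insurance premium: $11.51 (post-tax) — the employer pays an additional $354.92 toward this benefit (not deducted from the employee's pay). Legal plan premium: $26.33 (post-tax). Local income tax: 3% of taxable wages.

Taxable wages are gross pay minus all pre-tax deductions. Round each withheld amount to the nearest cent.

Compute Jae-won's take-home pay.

$1016.27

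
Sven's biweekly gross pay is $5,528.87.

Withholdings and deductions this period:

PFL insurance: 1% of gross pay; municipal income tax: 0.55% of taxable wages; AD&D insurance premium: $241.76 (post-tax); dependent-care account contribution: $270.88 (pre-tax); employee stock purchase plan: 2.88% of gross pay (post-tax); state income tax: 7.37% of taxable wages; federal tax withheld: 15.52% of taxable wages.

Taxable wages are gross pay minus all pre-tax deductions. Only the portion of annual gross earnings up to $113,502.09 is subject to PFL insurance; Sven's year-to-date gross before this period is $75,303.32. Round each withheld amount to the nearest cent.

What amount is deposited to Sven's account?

Dependent-care account contribution: $270.88
Taxable wages = $5,528.87 − $270.88 = $5,257.99
State income tax: $5,257.99 × 0.0737 = $387.51
Municipal income tax: $5,257.99 × 0.0055 = $28.92
Federal tax withheld: $5,257.99 × 0.1552 = $816.04
PFL insurance: cap not yet reached, full $5,528.87 is subject → $5,528.87 × 0.01 = $55.29
AD&D insurance premium: $241.76
Employee stock purchase plan: $5,528.87 × 0.0288 = $159.23
Total deductions = $270.88 + $387.51 + $28.92 + $816.04 + $55.29 + $241.76 + $159.23 = $1,959.63
Net pay = $5,528.87 − $1,959.63 = $3,569.24

$3,569.24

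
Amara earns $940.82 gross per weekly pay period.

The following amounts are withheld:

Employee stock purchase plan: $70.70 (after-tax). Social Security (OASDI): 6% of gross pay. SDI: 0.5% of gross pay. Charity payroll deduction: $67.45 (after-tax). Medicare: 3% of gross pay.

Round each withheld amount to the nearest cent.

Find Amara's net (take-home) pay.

$713.30

SDI: $940.82 × 0.005 = $4.70
Social Security (OASDI): $940.82 × 0.06 = $56.45
Medicare: $940.82 × 0.03 = $28.22
Charity payroll deduction: $67.45
Employee stock purchase plan: $70.70
Total deductions = $4.70 + $56.45 + $28.22 + $67.45 + $70.70 = $227.52
Net pay = $940.82 − $227.52 = $713.30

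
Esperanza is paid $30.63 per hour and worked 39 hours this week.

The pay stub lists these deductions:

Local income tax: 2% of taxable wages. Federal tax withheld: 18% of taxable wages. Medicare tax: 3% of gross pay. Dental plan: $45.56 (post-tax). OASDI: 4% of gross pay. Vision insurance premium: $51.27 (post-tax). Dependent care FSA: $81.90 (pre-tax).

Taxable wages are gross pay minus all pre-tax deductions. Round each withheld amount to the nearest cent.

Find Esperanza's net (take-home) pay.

Gross pay: 39 × $30.63 = $1,194.57
Dependent care FSA: $81.90
Taxable wages = $1,194.57 − $81.90 = $1,112.67
Local income tax: $1,112.67 × 0.02 = $22.25
Federal tax withheld: $1,112.67 × 0.18 = $200.28
OASDI: $1,194.57 × 0.04 = $47.78
Medicare tax: $1,194.57 × 0.03 = $35.84
Vision insurance premium: $51.27
Dental plan: $45.56
Total deductions = $81.90 + $22.25 + $200.28 + $47.78 + $35.84 + $51.27 + $45.56 = $484.88
Net pay = $1,194.57 − $484.88 = $709.69

$709.69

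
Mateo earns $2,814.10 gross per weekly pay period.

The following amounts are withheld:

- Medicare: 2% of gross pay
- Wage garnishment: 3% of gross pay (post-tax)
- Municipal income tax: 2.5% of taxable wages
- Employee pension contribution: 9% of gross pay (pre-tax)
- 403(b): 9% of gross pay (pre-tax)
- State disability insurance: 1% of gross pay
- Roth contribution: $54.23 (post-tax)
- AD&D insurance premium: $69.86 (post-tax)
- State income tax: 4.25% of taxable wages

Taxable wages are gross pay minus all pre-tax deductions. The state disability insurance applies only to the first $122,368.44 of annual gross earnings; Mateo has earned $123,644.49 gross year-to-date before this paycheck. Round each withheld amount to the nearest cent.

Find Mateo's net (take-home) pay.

$1,887.01

403(b): $2,814.10 × 0.09 = $253.27
Employee pension contribution: $2,814.10 × 0.09 = $253.27
Pre-tax total = $253.27 + $253.27 = $506.54
Taxable wages = $2,814.10 − $506.54 = $2,307.56
Municipal income tax: $2,307.56 × 0.025 = $57.69
State income tax: $2,307.56 × 0.0425 = $98.07
State disability insurance: annual cap $122,368.44 already reached (YTD $123,644.49), so $0.00
Medicare: $2,814.10 × 0.02 = $56.28
Roth contribution: $54.23
AD&D insurance premium: $69.86
Wage garnishment: $2,814.10 × 0.03 = $84.42
Total deductions = $253.27 + $253.27 + $57.69 + $98.07 + $0.00 + $56.28 + $54.23 + $69.86 + $84.42 = $927.09
Net pay = $2,814.10 − $927.09 = $1,887.01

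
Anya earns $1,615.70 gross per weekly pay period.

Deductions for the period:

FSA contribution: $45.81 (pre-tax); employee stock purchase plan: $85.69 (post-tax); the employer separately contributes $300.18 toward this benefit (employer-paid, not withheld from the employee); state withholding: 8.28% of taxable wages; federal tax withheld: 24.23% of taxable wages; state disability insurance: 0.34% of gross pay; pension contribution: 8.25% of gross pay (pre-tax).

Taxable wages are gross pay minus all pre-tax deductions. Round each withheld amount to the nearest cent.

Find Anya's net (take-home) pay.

$878.37

Pension contribution: $1,615.70 × 0.0825 = $133.30
FSA contribution: $45.81
Pre-tax total = $133.30 + $45.81 = $179.11
Taxable wages = $1,615.70 − $179.11 = $1,436.59
Federal tax withheld: $1,436.59 × 0.2423 = $348.09
State withholding: $1,436.59 × 0.0828 = $118.95
State disability insurance: $1,615.70 × 0.0034 = $5.49
Employee stock purchase plan: $85.69
(Employer's $300.18 toward employee stock purchase plan is not withheld from the employee.)
Total deductions = $133.30 + $45.81 + $348.09 + $118.95 + $5.49 + $85.69 = $737.33
Net pay = $1,615.70 − $737.33 = $878.37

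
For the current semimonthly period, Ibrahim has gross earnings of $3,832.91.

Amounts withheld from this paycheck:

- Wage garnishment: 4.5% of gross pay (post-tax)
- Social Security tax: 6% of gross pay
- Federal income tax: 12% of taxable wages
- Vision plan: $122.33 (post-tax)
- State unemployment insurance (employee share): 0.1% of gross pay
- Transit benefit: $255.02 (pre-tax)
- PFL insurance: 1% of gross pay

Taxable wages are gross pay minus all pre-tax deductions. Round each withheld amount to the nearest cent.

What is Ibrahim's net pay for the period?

Transit benefit: $255.02
Taxable wages = $3,832.91 − $255.02 = $3,577.89
Federal income tax: $3,577.89 × 0.12 = $429.35
PFL insurance: $3,832.91 × 0.01 = $38.33
Social Security tax: $3,832.91 × 0.06 = $229.97
State unemployment insurance (employee share): $3,832.91 × 0.001 = $3.83
Vision plan: $122.33
Wage garnishment: $3,832.91 × 0.045 = $172.48
Total deductions = $255.02 + $429.35 + $38.33 + $229.97 + $3.83 + $122.33 + $172.48 = $1,251.31
Net pay = $3,832.91 − $1,251.31 = $2,581.60

$2,581.60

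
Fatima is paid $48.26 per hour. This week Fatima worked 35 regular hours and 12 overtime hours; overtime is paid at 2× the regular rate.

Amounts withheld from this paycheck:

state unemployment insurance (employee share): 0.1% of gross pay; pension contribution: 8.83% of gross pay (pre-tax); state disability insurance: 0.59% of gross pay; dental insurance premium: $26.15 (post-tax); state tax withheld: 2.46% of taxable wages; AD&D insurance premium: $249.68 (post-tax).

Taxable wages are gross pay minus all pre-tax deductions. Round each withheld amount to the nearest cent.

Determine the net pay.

$2,236.58

Regular pay: 35 × $48.26 = $1,689.10
Overtime pay: 12 × $48.26 × 2 = $1,158.24
Gross pay = $1,689.10 + $1,158.24 = $2,847.34
Pension contribution: $2,847.34 × 0.0883 = $251.42
Taxable wages = $2,847.34 − $251.42 = $2,595.92
State tax withheld: $2,595.92 × 0.0246 = $63.86
State unemployment insurance (employee share): $2,847.34 × 0.001 = $2.85
State disability insurance: $2,847.34 × 0.0059 = $16.80
Dental insurance premium: $26.15
AD&D insurance premium: $249.68
Total deductions = $251.42 + $63.86 + $2.85 + $16.80 + $26.15 + $249.68 = $610.76
Net pay = $2,847.34 − $610.76 = $2,236.58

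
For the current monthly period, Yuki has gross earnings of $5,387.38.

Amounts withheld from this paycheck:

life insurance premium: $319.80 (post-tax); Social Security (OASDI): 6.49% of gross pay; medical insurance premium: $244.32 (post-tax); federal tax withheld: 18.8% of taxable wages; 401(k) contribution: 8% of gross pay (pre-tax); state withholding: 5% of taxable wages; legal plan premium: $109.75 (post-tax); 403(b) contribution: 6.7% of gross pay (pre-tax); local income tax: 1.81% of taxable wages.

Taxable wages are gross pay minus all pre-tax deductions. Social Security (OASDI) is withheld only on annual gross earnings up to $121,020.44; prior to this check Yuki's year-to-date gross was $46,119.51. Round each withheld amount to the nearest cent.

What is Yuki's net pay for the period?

403(b) contribution: $5,387.38 × 0.067 = $360.95
401(k) contribution: $5,387.38 × 0.08 = $430.99
Pre-tax total = $360.95 + $430.99 = $791.94
Taxable wages = $5,387.38 − $791.94 = $4,595.44
Federal tax withheld: $4,595.44 × 0.188 = $863.94
Local income tax: $4,595.44 × 0.0181 = $83.18
State withholding: $4,595.44 × 0.05 = $229.77
Social Security (OASDI): cap not yet reached, full $5,387.38 is subject → $5,387.38 × 0.0649 = $349.64
Legal plan premium: $109.75
Life insurance premium: $319.80
Medical insurance premium: $244.32
Total deductions = $360.95 + $430.99 + $863.94 + $83.18 + $229.77 + $349.64 + $109.75 + $319.80 + $244.32 = $2,992.34
Net pay = $5,387.38 − $2,992.34 = $2,395.04

$2,395.04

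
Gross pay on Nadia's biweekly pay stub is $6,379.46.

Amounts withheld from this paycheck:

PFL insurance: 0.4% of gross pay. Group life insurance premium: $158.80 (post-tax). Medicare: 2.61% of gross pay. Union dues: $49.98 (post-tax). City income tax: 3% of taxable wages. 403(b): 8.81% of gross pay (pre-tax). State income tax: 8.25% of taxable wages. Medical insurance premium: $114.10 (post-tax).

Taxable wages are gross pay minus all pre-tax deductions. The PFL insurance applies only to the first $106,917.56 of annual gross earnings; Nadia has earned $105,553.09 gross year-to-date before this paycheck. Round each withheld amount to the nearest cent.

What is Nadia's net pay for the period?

403(b): $6,379.46 × 0.0881 = $562.03
Taxable wages = $6,379.46 − $562.03 = $5,817.43
State income tax: $5,817.43 × 0.0825 = $479.94
City income tax: $5,817.43 × 0.03 = $174.52
PFL insurance: only $106,917.56 − $105,553.09 = $1,364.47 of this check is subject → $1,364.47 × 0.004 = $5.46
Medicare: $6,379.46 × 0.0261 = $166.50
Medical insurance premium: $114.10
Group life insurance premium: $158.80
Union dues: $49.98
Total deductions = $562.03 + $479.94 + $174.52 + $5.46 + $166.50 + $114.10 + $158.80 + $49.98 = $1,711.33
Net pay = $6,379.46 − $1,711.33 = $4,668.13

$4,668.13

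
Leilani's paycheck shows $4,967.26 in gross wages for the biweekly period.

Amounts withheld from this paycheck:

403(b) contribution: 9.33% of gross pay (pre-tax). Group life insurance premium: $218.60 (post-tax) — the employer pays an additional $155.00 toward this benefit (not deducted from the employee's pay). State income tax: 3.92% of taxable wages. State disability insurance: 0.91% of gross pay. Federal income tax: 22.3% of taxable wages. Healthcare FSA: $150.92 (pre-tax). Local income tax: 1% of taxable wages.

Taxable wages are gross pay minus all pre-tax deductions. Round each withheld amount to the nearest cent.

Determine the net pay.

Healthcare FSA: $150.92
403(b) contribution: $4,967.26 × 0.0933 = $463.45
Pre-tax total = $150.92 + $463.45 = $614.37
Taxable wages = $4,967.26 − $614.37 = $4,352.89
Local income tax: $4,352.89 × 0.01 = $43.53
State income tax: $4,352.89 × 0.0392 = $170.63
Federal income tax: $4,352.89 × 0.223 = $970.69
State disability insurance: $4,967.26 × 0.0091 = $45.20
Group life insurance premium: $218.60
(Employer's $155.00 toward group life insurance premium is not withheld from the employee.)
Total deductions = $150.92 + $463.45 + $43.53 + $170.63 + $970.69 + $45.20 + $218.60 = $2,063.02
Net pay = $4,967.26 − $2,063.02 = $2,904.24

$2,904.24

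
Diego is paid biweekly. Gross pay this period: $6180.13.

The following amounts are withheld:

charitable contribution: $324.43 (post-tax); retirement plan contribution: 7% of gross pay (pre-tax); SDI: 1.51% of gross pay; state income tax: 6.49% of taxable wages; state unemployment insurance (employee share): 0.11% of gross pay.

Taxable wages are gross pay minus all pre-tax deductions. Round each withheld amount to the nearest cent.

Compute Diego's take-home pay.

$4949.96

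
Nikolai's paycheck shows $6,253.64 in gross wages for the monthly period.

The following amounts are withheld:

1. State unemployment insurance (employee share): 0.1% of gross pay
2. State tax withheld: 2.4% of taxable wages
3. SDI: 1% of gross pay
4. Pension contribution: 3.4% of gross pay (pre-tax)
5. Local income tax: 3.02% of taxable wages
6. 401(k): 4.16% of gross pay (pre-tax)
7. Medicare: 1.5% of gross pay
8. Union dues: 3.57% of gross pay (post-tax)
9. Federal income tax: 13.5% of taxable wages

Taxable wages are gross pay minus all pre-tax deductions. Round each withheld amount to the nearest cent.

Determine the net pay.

$4,301.29

401(k): $6,253.64 × 0.0416 = $260.15
Pension contribution: $6,253.64 × 0.034 = $212.62
Pre-tax total = $260.15 + $212.62 = $472.77
Taxable wages = $6,253.64 − $472.77 = $5,780.87
Local income tax: $5,780.87 × 0.0302 = $174.58
State tax withheld: $5,780.87 × 0.024 = $138.74
Federal income tax: $5,780.87 × 0.135 = $780.42
SDI: $6,253.64 × 0.01 = $62.54
State unemployment insurance (employee share): $6,253.64 × 0.001 = $6.25
Medicare: $6,253.64 × 0.015 = $93.80
Union dues: $6,253.64 × 0.0357 = $223.25
Total deductions = $260.15 + $212.62 + $174.58 + $138.74 + $780.42 + $62.54 + $6.25 + $93.80 + $223.25 = $1,952.35
Net pay = $6,253.64 − $1,952.35 = $4,301.29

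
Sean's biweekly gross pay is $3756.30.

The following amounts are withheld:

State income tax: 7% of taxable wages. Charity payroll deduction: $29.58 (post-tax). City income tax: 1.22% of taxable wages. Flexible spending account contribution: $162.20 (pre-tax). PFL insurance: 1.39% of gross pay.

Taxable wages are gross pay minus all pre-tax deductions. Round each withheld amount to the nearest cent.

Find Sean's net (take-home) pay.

$3216.87

Flexible spending account contribution: $162.20
Taxable wages = $3756.30 − $162.20 = $3594.10
State income tax: $3594.10 × 0.07 = $251.59
City income tax: $3594.10 × 0.0122 = $43.85
PFL insurance: $3756.30 × 0.0139 = $52.21
Charity payroll deduction: $29.58
Total deductions = $162.20 + $251.59 + $43.85 + $52.21 + $29.58 = $539.43
Net pay = $3756.30 − $539.43 = $3216.87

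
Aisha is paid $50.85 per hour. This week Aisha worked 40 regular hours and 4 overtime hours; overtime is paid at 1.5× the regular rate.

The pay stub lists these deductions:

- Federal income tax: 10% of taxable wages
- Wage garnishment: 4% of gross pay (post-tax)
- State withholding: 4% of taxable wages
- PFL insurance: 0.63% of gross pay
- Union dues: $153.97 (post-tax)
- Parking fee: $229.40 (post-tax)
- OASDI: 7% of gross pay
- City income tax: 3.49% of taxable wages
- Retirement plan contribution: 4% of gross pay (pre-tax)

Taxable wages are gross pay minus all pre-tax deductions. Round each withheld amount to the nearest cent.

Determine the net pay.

$1,197.39

Regular pay: 40 × $50.85 = $2,034.00
Overtime pay: 4 × $50.85 × 1.5 = $305.10
Gross pay = $2,034.00 + $305.10 = $2,339.10
Retirement plan contribution: $2,339.10 × 0.04 = $93.56
Taxable wages = $2,339.10 − $93.56 = $2,245.54
State withholding: $2,245.54 × 0.04 = $89.82
Federal income tax: $2,245.54 × 0.1 = $224.55
City income tax: $2,245.54 × 0.0349 = $78.37
PFL insurance: $2,339.10 × 0.0063 = $14.74
OASDI: $2,339.10 × 0.07 = $163.74
Wage garnishment: $2,339.10 × 0.04 = $93.56
Union dues: $153.97
Parking fee: $229.40
Total deductions = $93.56 + $89.82 + $224.55 + $78.37 + $14.74 + $163.74 + $93.56 + $153.97 + $229.40 = $1,141.71
Net pay = $2,339.10 − $1,141.71 = $1,197.39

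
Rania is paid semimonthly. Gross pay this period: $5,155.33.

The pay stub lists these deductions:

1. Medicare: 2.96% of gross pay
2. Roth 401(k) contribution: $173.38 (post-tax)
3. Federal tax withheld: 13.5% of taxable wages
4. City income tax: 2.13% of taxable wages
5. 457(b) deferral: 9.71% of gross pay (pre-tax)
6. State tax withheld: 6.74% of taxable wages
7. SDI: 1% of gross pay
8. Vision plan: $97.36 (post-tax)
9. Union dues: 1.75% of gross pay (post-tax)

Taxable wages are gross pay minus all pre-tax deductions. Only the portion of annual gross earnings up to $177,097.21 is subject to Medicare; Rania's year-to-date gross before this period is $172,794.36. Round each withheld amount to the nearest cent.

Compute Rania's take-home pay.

457(b) deferral: $5,155.33 × 0.0971 = $500.58
Taxable wages = $5,155.33 − $500.58 = $4,654.75
Federal tax withheld: $4,654.75 × 0.135 = $628.39
State tax withheld: $4,654.75 × 0.0674 = $313.73
City income tax: $4,654.75 × 0.0213 = $99.15
SDI: $5,155.33 × 0.01 = $51.55
Medicare: only $177,097.21 − $172,794.36 = $4,302.85 of this check is subject → $4,302.85 × 0.0296 = $127.36
Roth 401(k) contribution: $173.38
Vision plan: $97.36
Union dues: $5,155.33 × 0.0175 = $90.22
Total deductions = $500.58 + $628.39 + $313.73 + $99.15 + $51.55 + $127.36 + $173.38 + $97.36 + $90.22 = $2,081.72
Net pay = $5,155.33 − $2,081.72 = $3,073.61

$3,073.61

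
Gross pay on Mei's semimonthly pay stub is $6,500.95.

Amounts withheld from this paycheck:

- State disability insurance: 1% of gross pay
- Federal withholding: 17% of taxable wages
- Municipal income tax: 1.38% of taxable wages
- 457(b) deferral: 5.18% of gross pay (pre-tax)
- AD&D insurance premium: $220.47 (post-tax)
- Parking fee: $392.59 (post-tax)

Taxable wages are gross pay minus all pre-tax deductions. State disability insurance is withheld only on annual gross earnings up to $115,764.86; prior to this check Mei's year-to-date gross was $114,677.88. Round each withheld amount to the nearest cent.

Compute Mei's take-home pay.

$4,407.29

457(b) deferral: $6,500.95 × 0.0518 = $336.75
Taxable wages = $6,500.95 − $336.75 = $6,164.20
Municipal income tax: $6,164.20 × 0.0138 = $85.07
Federal withholding: $6,164.20 × 0.17 = $1,047.91
State disability insurance: only $115,764.86 − $114,677.88 = $1,086.98 of this check is subject → $1,086.98 × 0.01 = $10.87
AD&D insurance premium: $220.47
Parking fee: $392.59
Total deductions = $336.75 + $85.07 + $1,047.91 + $10.87 + $220.47 + $392.59 = $2,093.66
Net pay = $6,500.95 − $2,093.66 = $4,407.29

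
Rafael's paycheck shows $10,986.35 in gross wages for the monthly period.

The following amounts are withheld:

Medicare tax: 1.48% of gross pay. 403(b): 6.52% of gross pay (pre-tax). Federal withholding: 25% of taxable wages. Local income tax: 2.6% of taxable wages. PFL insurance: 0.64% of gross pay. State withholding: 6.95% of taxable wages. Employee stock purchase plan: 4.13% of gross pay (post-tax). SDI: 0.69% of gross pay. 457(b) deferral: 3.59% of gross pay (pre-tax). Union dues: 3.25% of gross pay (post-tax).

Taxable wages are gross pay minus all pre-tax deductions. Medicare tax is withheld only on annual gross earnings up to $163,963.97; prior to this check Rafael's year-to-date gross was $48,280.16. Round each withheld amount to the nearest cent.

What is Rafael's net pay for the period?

457(b) deferral: $10,986.35 × 0.0359 = $394.41
403(b): $10,986.35 × 0.0652 = $716.31
Pre-tax total = $394.41 + $716.31 = $1,110.72
Taxable wages = $10,986.35 − $1,110.72 = $9,875.63
Federal withholding: $9,875.63 × 0.25 = $2,468.91
Local income tax: $9,875.63 × 0.026 = $256.77
State withholding: $9,875.63 × 0.0695 = $686.36
PFL insurance: $10,986.35 × 0.0064 = $70.31
SDI: $10,986.35 × 0.0069 = $75.81
Medicare tax: cap not yet reached, full $10,986.35 is subject → $10,986.35 × 0.0148 = $162.60
Union dues: $10,986.35 × 0.0325 = $357.06
Employee stock purchase plan: $10,986.35 × 0.0413 = $453.74
Total deductions = $394.41 + $716.31 + $2,468.91 + $256.77 + $686.36 + $70.31 + $75.81 + $162.60 + $357.06 + $453.74 = $5,642.28
Net pay = $10,986.35 − $5,642.28 = $5,344.07

$5,344.07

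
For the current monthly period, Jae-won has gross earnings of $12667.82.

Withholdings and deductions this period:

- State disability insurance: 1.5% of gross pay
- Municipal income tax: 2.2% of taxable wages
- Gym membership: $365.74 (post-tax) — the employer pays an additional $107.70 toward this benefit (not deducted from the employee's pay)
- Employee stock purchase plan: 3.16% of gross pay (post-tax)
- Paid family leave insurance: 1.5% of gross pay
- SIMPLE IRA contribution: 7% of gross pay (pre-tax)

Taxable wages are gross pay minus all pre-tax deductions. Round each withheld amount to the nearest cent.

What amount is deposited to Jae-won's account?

$10375.81

SIMPLE IRA contribution: $12667.82 × 0.07 = $886.75
Taxable wages = $12667.82 − $886.75 = $11781.07
Municipal income tax: $11781.07 × 0.022 = $259.18
Paid family leave insurance: $12667.82 × 0.015 = $190.02
State disability insurance: $12667.82 × 0.015 = $190.02
Employee stock purchase plan: $12667.82 × 0.0316 = $400.30
Gym membership: $365.74
(Employer's $107.70 toward gym membership is not withheld from the employee.)
Total deductions = $886.75 + $259.18 + $190.02 + $190.02 + $400.30 + $365.74 = $2292.01
Net pay = $12667.82 − $2292.01 = $10375.81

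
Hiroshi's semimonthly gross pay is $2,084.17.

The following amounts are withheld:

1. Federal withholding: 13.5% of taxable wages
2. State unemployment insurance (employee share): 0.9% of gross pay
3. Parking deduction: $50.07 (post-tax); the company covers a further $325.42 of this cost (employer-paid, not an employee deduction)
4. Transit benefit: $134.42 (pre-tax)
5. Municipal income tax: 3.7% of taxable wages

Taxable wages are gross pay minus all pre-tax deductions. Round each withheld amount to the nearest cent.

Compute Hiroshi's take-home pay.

$1,545.56

Transit benefit: $134.42
Taxable wages = $2,084.17 − $134.42 = $1,949.75
Federal withholding: $1,949.75 × 0.135 = $263.22
Municipal income tax: $1,949.75 × 0.037 = $72.14
State unemployment insurance (employee share): $2,084.17 × 0.009 = $18.76
Parking deduction: $50.07
(Employer's $325.42 toward parking deduction is not withheld from the employee.)
Total deductions = $134.42 + $263.22 + $72.14 + $18.76 + $50.07 = $538.61
Net pay = $2,084.17 − $538.61 = $1,545.56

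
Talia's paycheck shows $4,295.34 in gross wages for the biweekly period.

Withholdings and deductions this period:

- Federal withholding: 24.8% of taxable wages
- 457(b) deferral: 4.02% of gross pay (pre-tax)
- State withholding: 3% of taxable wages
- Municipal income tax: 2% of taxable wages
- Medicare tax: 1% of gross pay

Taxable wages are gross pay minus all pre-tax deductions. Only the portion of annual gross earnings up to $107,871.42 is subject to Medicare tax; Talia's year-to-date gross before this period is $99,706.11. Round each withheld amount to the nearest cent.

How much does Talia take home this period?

457(b) deferral: $4,295.34 × 0.0402 = $172.67
Taxable wages = $4,295.34 − $172.67 = $4,122.67
State withholding: $4,122.67 × 0.03 = $123.68
Federal withholding: $4,122.67 × 0.248 = $1,022.42
Municipal income tax: $4,122.67 × 0.02 = $82.45
Medicare tax: cap not yet reached, full $4,295.34 is subject → $4,295.34 × 0.01 = $42.95
Total deductions = $172.67 + $123.68 + $1,022.42 + $82.45 + $42.95 = $1,444.17
Net pay = $4,295.34 − $1,444.17 = $2,851.17

$2,851.17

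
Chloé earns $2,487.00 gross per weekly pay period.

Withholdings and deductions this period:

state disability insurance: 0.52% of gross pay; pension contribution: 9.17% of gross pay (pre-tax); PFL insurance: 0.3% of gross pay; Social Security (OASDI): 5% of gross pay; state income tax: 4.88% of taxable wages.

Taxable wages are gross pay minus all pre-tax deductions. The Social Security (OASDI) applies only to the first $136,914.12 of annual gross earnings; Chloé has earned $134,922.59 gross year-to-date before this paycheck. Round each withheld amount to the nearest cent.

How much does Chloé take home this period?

Pension contribution: $2,487.00 × 0.0917 = $228.06
Taxable wages = $2,487.00 − $228.06 = $2,258.94
State income tax: $2,258.94 × 0.0488 = $110.24
PFL insurance: $2,487.00 × 0.003 = $7.46
Social Security (OASDI): only $136,914.12 − $134,922.59 = $1,991.53 of this check is subject → $1,991.53 × 0.05 = $99.58
State disability insurance: $2,487.00 × 0.0052 = $12.93
Total deductions = $228.06 + $110.24 + $7.46 + $99.58 + $12.93 = $458.27
Net pay = $2,487.00 − $458.27 = $2,028.73

$2,028.73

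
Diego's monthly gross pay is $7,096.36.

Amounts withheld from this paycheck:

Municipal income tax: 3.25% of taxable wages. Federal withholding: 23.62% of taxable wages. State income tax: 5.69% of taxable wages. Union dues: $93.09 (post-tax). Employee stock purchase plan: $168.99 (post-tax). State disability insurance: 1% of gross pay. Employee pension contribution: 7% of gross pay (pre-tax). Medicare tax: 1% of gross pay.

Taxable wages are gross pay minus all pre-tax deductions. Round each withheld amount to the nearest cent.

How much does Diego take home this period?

Employee pension contribution: $7,096.36 × 0.07 = $496.75
Taxable wages = $7,096.36 − $496.75 = $6,599.61
State income tax: $6,599.61 × 0.0569 = $375.52
Municipal income tax: $6,599.61 × 0.0325 = $214.49
Federal withholding: $6,599.61 × 0.2362 = $1,558.83
Medicare tax: $7,096.36 × 0.01 = $70.96
State disability insurance: $7,096.36 × 0.01 = $70.96
Employee stock purchase plan: $168.99
Union dues: $93.09
Total deductions = $496.75 + $375.52 + $214.49 + $1,558.83 + $70.96 + $70.96 + $168.99 + $93.09 = $3,049.59
Net pay = $7,096.36 − $3,049.59 = $4,046.77

$4,046.77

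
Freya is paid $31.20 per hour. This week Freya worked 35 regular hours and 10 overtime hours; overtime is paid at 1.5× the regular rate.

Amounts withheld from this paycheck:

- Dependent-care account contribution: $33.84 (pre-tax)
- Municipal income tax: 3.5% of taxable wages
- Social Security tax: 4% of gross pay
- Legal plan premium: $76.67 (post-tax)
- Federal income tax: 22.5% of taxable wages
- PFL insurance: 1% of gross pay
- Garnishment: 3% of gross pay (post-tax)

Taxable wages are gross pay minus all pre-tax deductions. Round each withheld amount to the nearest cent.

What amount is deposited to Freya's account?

$927.88

Regular pay: 35 × $31.20 = $1,092.00
Overtime pay: 10 × $31.20 × 1.5 = $468.00
Gross pay = $1,092.00 + $468.00 = $1,560.00
Dependent-care account contribution: $33.84
Taxable wages = $1,560.00 − $33.84 = $1,526.16
Municipal income tax: $1,526.16 × 0.035 = $53.42
Federal income tax: $1,526.16 × 0.225 = $343.39
Social Security tax: $1,560.00 × 0.04 = $62.40
PFL insurance: $1,560.00 × 0.01 = $15.60
Legal plan premium: $76.67
Garnishment: $1,560.00 × 0.03 = $46.80
Total deductions = $33.84 + $53.42 + $343.39 + $62.40 + $15.60 + $76.67 + $46.80 = $632.12
Net pay = $1,560.00 − $632.12 = $927.88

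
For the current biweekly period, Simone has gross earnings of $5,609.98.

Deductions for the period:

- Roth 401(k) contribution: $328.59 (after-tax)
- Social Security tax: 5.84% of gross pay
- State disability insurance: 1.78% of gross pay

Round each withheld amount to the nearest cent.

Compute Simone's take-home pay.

$4,853.91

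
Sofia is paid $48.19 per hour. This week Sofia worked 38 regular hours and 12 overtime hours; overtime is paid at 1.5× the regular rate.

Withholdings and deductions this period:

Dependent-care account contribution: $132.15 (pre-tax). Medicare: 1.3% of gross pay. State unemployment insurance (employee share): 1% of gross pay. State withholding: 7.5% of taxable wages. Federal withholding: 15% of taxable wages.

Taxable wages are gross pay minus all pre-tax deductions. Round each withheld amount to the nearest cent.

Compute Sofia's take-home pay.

Regular pay: 38 × $48.19 = $1,831.22
Overtime pay: 12 × $48.19 × 1.5 = $867.42
Gross pay = $1,831.22 + $867.42 = $2,698.64
Dependent-care account contribution: $132.15
Taxable wages = $2,698.64 − $132.15 = $2,566.49
Federal withholding: $2,566.49 × 0.15 = $384.97
State withholding: $2,566.49 × 0.075 = $192.49
Medicare: $2,698.64 × 0.013 = $35.08
State unemployment insurance (employee share): $2,698.64 × 0.01 = $26.99
Total deductions = $132.15 + $384.97 + $192.49 + $35.08 + $26.99 = $771.68
Net pay = $2,698.64 − $771.68 = $1,926.96

$1,926.96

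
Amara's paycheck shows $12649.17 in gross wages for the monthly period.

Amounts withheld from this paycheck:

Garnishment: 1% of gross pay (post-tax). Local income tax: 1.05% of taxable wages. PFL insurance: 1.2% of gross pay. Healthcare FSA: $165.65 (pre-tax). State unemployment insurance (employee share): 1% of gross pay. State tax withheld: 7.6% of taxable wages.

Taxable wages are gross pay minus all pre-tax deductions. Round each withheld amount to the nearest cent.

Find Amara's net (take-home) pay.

$10998.92

Healthcare FSA: $165.65
Taxable wages = $12649.17 − $165.65 = $12483.52
State tax withheld: $12483.52 × 0.076 = $948.75
Local income tax: $12483.52 × 0.0105 = $131.08
PFL insurance: $12649.17 × 0.012 = $151.79
State unemployment insurance (employee share): $12649.17 × 0.01 = $126.49
Garnishment: $12649.17 × 0.01 = $126.49
Total deductions = $165.65 + $948.75 + $131.08 + $151.79 + $126.49 + $126.49 = $1650.25
Net pay = $12649.17 − $1650.25 = $10998.92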